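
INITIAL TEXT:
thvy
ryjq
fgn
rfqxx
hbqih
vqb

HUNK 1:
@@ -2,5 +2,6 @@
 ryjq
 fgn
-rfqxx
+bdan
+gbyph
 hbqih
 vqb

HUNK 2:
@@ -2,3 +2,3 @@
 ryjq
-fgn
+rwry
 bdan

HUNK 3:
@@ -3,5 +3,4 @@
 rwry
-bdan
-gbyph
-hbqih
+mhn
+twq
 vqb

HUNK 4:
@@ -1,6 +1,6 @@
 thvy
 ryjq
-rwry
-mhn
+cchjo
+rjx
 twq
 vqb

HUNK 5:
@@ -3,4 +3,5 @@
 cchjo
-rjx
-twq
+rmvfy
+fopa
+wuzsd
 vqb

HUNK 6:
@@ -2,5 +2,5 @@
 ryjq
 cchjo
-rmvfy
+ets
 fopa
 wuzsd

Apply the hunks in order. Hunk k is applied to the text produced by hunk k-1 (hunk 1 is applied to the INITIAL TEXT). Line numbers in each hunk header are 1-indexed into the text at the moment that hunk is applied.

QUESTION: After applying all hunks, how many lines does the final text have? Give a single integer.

Hunk 1: at line 2 remove [rfqxx] add [bdan,gbyph] -> 7 lines: thvy ryjq fgn bdan gbyph hbqih vqb
Hunk 2: at line 2 remove [fgn] add [rwry] -> 7 lines: thvy ryjq rwry bdan gbyph hbqih vqb
Hunk 3: at line 3 remove [bdan,gbyph,hbqih] add [mhn,twq] -> 6 lines: thvy ryjq rwry mhn twq vqb
Hunk 4: at line 1 remove [rwry,mhn] add [cchjo,rjx] -> 6 lines: thvy ryjq cchjo rjx twq vqb
Hunk 5: at line 3 remove [rjx,twq] add [rmvfy,fopa,wuzsd] -> 7 lines: thvy ryjq cchjo rmvfy fopa wuzsd vqb
Hunk 6: at line 2 remove [rmvfy] add [ets] -> 7 lines: thvy ryjq cchjo ets fopa wuzsd vqb
Final line count: 7

Answer: 7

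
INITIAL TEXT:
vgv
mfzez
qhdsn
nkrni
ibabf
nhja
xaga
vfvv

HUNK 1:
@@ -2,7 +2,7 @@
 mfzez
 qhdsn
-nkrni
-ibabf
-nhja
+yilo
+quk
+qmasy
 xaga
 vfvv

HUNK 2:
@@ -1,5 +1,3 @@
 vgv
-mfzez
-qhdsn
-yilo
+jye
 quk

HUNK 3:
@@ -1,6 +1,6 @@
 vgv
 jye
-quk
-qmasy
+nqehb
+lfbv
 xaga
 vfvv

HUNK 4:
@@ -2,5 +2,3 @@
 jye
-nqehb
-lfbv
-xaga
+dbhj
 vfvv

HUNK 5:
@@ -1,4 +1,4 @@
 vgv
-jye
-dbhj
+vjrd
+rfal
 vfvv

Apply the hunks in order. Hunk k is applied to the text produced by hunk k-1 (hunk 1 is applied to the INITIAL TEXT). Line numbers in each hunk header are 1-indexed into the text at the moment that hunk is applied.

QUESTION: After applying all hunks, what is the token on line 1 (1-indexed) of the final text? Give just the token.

Answer: vgv

Derivation:
Hunk 1: at line 2 remove [nkrni,ibabf,nhja] add [yilo,quk,qmasy] -> 8 lines: vgv mfzez qhdsn yilo quk qmasy xaga vfvv
Hunk 2: at line 1 remove [mfzez,qhdsn,yilo] add [jye] -> 6 lines: vgv jye quk qmasy xaga vfvv
Hunk 3: at line 1 remove [quk,qmasy] add [nqehb,lfbv] -> 6 lines: vgv jye nqehb lfbv xaga vfvv
Hunk 4: at line 2 remove [nqehb,lfbv,xaga] add [dbhj] -> 4 lines: vgv jye dbhj vfvv
Hunk 5: at line 1 remove [jye,dbhj] add [vjrd,rfal] -> 4 lines: vgv vjrd rfal vfvv
Final line 1: vgv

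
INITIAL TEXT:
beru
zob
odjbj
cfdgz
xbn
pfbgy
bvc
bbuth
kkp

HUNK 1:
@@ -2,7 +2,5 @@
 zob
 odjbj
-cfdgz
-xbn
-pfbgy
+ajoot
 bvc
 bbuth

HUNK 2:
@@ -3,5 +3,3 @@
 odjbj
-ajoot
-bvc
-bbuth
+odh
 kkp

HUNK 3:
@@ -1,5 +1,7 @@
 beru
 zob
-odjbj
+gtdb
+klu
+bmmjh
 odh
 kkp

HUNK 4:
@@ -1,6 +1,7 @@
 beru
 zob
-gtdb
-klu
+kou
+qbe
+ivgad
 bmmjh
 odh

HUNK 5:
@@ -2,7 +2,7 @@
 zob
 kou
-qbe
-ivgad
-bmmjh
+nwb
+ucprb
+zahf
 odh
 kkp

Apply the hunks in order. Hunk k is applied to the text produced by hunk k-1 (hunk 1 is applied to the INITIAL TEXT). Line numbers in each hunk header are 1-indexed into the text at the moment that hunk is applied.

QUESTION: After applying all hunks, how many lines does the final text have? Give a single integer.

Hunk 1: at line 2 remove [cfdgz,xbn,pfbgy] add [ajoot] -> 7 lines: beru zob odjbj ajoot bvc bbuth kkp
Hunk 2: at line 3 remove [ajoot,bvc,bbuth] add [odh] -> 5 lines: beru zob odjbj odh kkp
Hunk 3: at line 1 remove [odjbj] add [gtdb,klu,bmmjh] -> 7 lines: beru zob gtdb klu bmmjh odh kkp
Hunk 4: at line 1 remove [gtdb,klu] add [kou,qbe,ivgad] -> 8 lines: beru zob kou qbe ivgad bmmjh odh kkp
Hunk 5: at line 2 remove [qbe,ivgad,bmmjh] add [nwb,ucprb,zahf] -> 8 lines: beru zob kou nwb ucprb zahf odh kkp
Final line count: 8

Answer: 8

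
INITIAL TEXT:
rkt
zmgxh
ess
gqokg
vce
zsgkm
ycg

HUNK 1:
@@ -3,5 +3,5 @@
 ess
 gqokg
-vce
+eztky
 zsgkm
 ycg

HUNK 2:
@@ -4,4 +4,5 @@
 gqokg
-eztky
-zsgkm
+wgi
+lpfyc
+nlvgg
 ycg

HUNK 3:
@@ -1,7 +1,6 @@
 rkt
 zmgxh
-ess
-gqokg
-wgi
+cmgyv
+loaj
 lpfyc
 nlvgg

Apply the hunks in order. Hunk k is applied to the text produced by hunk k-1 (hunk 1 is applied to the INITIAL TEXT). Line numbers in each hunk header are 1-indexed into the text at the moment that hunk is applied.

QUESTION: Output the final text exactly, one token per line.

Hunk 1: at line 3 remove [vce] add [eztky] -> 7 lines: rkt zmgxh ess gqokg eztky zsgkm ycg
Hunk 2: at line 4 remove [eztky,zsgkm] add [wgi,lpfyc,nlvgg] -> 8 lines: rkt zmgxh ess gqokg wgi lpfyc nlvgg ycg
Hunk 3: at line 1 remove [ess,gqokg,wgi] add [cmgyv,loaj] -> 7 lines: rkt zmgxh cmgyv loaj lpfyc nlvgg ycg

Answer: rkt
zmgxh
cmgyv
loaj
lpfyc
nlvgg
ycg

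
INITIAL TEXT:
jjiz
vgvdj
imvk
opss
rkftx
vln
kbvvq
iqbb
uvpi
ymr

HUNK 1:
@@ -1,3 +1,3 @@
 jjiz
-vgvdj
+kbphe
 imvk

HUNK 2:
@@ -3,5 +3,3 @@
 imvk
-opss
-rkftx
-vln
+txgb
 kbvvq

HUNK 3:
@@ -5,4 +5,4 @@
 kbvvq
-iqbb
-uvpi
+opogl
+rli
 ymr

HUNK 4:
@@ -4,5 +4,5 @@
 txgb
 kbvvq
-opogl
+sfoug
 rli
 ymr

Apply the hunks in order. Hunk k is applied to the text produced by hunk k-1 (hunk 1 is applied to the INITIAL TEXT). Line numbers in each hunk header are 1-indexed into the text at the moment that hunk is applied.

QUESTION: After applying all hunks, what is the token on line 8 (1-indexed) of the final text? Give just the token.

Hunk 1: at line 1 remove [vgvdj] add [kbphe] -> 10 lines: jjiz kbphe imvk opss rkftx vln kbvvq iqbb uvpi ymr
Hunk 2: at line 3 remove [opss,rkftx,vln] add [txgb] -> 8 lines: jjiz kbphe imvk txgb kbvvq iqbb uvpi ymr
Hunk 3: at line 5 remove [iqbb,uvpi] add [opogl,rli] -> 8 lines: jjiz kbphe imvk txgb kbvvq opogl rli ymr
Hunk 4: at line 4 remove [opogl] add [sfoug] -> 8 lines: jjiz kbphe imvk txgb kbvvq sfoug rli ymr
Final line 8: ymr

Answer: ymr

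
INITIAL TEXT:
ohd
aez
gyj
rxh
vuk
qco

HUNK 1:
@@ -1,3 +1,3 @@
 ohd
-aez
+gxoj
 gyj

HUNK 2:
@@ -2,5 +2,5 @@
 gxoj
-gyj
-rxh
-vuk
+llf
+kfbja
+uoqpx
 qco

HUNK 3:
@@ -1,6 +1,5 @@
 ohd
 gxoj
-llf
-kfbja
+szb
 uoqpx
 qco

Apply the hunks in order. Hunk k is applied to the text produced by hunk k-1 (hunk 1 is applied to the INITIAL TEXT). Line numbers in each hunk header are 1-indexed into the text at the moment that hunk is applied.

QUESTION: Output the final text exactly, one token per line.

Answer: ohd
gxoj
szb
uoqpx
qco

Derivation:
Hunk 1: at line 1 remove [aez] add [gxoj] -> 6 lines: ohd gxoj gyj rxh vuk qco
Hunk 2: at line 2 remove [gyj,rxh,vuk] add [llf,kfbja,uoqpx] -> 6 lines: ohd gxoj llf kfbja uoqpx qco
Hunk 3: at line 1 remove [llf,kfbja] add [szb] -> 5 lines: ohd gxoj szb uoqpx qco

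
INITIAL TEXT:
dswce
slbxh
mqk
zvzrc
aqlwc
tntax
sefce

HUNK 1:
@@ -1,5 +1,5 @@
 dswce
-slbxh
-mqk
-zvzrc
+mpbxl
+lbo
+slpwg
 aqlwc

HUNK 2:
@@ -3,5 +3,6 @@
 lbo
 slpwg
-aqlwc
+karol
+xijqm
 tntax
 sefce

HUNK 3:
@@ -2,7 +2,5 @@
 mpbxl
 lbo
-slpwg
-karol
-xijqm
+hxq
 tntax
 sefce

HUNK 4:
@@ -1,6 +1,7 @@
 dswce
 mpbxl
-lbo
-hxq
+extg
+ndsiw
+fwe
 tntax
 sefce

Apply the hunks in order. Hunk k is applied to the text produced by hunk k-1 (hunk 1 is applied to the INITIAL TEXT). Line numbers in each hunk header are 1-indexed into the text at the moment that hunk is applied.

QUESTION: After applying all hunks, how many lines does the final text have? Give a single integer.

Hunk 1: at line 1 remove [slbxh,mqk,zvzrc] add [mpbxl,lbo,slpwg] -> 7 lines: dswce mpbxl lbo slpwg aqlwc tntax sefce
Hunk 2: at line 3 remove [aqlwc] add [karol,xijqm] -> 8 lines: dswce mpbxl lbo slpwg karol xijqm tntax sefce
Hunk 3: at line 2 remove [slpwg,karol,xijqm] add [hxq] -> 6 lines: dswce mpbxl lbo hxq tntax sefce
Hunk 4: at line 1 remove [lbo,hxq] add [extg,ndsiw,fwe] -> 7 lines: dswce mpbxl extg ndsiw fwe tntax sefce
Final line count: 7

Answer: 7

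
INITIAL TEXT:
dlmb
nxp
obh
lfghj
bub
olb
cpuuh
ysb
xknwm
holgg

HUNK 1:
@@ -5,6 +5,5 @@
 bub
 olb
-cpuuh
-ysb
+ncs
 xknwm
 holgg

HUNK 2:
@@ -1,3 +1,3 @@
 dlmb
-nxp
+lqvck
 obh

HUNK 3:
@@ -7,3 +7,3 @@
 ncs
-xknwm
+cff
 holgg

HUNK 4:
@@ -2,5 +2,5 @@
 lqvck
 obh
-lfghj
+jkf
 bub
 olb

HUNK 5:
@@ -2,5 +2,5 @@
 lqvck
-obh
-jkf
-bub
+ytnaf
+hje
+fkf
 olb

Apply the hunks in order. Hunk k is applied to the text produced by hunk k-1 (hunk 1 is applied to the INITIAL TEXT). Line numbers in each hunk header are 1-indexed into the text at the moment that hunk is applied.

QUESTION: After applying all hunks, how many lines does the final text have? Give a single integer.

Hunk 1: at line 5 remove [cpuuh,ysb] add [ncs] -> 9 lines: dlmb nxp obh lfghj bub olb ncs xknwm holgg
Hunk 2: at line 1 remove [nxp] add [lqvck] -> 9 lines: dlmb lqvck obh lfghj bub olb ncs xknwm holgg
Hunk 3: at line 7 remove [xknwm] add [cff] -> 9 lines: dlmb lqvck obh lfghj bub olb ncs cff holgg
Hunk 4: at line 2 remove [lfghj] add [jkf] -> 9 lines: dlmb lqvck obh jkf bub olb ncs cff holgg
Hunk 5: at line 2 remove [obh,jkf,bub] add [ytnaf,hje,fkf] -> 9 lines: dlmb lqvck ytnaf hje fkf olb ncs cff holgg
Final line count: 9

Answer: 9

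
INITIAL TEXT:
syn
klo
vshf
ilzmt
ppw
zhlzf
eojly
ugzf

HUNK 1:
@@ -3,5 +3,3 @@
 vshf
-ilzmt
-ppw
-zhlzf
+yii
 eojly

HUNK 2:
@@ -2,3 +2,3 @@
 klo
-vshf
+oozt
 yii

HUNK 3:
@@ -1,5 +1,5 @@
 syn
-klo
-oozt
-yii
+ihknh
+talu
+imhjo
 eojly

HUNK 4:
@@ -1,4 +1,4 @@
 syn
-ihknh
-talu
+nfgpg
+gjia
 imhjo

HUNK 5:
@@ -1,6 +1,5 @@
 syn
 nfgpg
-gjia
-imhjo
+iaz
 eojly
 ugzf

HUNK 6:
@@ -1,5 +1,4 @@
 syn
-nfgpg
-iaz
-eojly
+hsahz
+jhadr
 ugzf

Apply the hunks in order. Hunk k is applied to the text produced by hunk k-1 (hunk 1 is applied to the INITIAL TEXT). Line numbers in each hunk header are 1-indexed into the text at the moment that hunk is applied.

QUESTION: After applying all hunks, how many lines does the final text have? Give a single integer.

Answer: 4

Derivation:
Hunk 1: at line 3 remove [ilzmt,ppw,zhlzf] add [yii] -> 6 lines: syn klo vshf yii eojly ugzf
Hunk 2: at line 2 remove [vshf] add [oozt] -> 6 lines: syn klo oozt yii eojly ugzf
Hunk 3: at line 1 remove [klo,oozt,yii] add [ihknh,talu,imhjo] -> 6 lines: syn ihknh talu imhjo eojly ugzf
Hunk 4: at line 1 remove [ihknh,talu] add [nfgpg,gjia] -> 6 lines: syn nfgpg gjia imhjo eojly ugzf
Hunk 5: at line 1 remove [gjia,imhjo] add [iaz] -> 5 lines: syn nfgpg iaz eojly ugzf
Hunk 6: at line 1 remove [nfgpg,iaz,eojly] add [hsahz,jhadr] -> 4 lines: syn hsahz jhadr ugzf
Final line count: 4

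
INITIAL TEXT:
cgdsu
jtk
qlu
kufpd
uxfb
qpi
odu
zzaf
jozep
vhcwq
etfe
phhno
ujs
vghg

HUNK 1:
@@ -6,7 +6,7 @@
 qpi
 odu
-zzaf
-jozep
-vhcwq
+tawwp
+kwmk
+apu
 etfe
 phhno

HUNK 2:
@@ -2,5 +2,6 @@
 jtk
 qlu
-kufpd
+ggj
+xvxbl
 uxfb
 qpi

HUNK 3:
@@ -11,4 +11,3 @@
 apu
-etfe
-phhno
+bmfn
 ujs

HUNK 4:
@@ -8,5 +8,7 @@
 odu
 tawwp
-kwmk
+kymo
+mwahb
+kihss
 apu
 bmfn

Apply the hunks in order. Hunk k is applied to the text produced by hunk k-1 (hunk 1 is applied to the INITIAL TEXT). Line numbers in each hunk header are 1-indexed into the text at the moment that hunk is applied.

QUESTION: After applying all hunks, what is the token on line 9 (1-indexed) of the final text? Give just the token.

Hunk 1: at line 6 remove [zzaf,jozep,vhcwq] add [tawwp,kwmk,apu] -> 14 lines: cgdsu jtk qlu kufpd uxfb qpi odu tawwp kwmk apu etfe phhno ujs vghg
Hunk 2: at line 2 remove [kufpd] add [ggj,xvxbl] -> 15 lines: cgdsu jtk qlu ggj xvxbl uxfb qpi odu tawwp kwmk apu etfe phhno ujs vghg
Hunk 3: at line 11 remove [etfe,phhno] add [bmfn] -> 14 lines: cgdsu jtk qlu ggj xvxbl uxfb qpi odu tawwp kwmk apu bmfn ujs vghg
Hunk 4: at line 8 remove [kwmk] add [kymo,mwahb,kihss] -> 16 lines: cgdsu jtk qlu ggj xvxbl uxfb qpi odu tawwp kymo mwahb kihss apu bmfn ujs vghg
Final line 9: tawwp

Answer: tawwp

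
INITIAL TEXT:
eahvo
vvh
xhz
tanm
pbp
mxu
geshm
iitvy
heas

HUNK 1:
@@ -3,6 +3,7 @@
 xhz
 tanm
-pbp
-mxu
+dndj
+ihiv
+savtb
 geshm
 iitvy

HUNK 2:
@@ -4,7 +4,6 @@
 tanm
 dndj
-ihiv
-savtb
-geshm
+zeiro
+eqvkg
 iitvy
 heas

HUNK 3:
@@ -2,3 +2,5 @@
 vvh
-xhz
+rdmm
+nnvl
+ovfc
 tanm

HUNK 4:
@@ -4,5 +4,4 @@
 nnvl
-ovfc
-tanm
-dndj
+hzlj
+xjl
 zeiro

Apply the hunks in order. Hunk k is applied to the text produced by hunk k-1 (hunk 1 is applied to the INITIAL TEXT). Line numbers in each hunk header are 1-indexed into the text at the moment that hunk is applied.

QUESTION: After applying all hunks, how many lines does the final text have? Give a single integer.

Answer: 10

Derivation:
Hunk 1: at line 3 remove [pbp,mxu] add [dndj,ihiv,savtb] -> 10 lines: eahvo vvh xhz tanm dndj ihiv savtb geshm iitvy heas
Hunk 2: at line 4 remove [ihiv,savtb,geshm] add [zeiro,eqvkg] -> 9 lines: eahvo vvh xhz tanm dndj zeiro eqvkg iitvy heas
Hunk 3: at line 2 remove [xhz] add [rdmm,nnvl,ovfc] -> 11 lines: eahvo vvh rdmm nnvl ovfc tanm dndj zeiro eqvkg iitvy heas
Hunk 4: at line 4 remove [ovfc,tanm,dndj] add [hzlj,xjl] -> 10 lines: eahvo vvh rdmm nnvl hzlj xjl zeiro eqvkg iitvy heas
Final line count: 10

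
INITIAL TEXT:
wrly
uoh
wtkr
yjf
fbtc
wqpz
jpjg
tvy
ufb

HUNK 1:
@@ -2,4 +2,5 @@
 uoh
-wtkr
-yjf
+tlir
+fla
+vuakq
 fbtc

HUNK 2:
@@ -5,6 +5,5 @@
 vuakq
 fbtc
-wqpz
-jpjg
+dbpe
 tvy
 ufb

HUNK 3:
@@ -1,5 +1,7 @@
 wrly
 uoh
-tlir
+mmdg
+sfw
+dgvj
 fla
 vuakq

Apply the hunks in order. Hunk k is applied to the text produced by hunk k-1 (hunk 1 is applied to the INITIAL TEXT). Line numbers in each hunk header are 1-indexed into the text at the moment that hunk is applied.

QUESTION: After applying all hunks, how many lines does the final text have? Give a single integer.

Hunk 1: at line 2 remove [wtkr,yjf] add [tlir,fla,vuakq] -> 10 lines: wrly uoh tlir fla vuakq fbtc wqpz jpjg tvy ufb
Hunk 2: at line 5 remove [wqpz,jpjg] add [dbpe] -> 9 lines: wrly uoh tlir fla vuakq fbtc dbpe tvy ufb
Hunk 3: at line 1 remove [tlir] add [mmdg,sfw,dgvj] -> 11 lines: wrly uoh mmdg sfw dgvj fla vuakq fbtc dbpe tvy ufb
Final line count: 11

Answer: 11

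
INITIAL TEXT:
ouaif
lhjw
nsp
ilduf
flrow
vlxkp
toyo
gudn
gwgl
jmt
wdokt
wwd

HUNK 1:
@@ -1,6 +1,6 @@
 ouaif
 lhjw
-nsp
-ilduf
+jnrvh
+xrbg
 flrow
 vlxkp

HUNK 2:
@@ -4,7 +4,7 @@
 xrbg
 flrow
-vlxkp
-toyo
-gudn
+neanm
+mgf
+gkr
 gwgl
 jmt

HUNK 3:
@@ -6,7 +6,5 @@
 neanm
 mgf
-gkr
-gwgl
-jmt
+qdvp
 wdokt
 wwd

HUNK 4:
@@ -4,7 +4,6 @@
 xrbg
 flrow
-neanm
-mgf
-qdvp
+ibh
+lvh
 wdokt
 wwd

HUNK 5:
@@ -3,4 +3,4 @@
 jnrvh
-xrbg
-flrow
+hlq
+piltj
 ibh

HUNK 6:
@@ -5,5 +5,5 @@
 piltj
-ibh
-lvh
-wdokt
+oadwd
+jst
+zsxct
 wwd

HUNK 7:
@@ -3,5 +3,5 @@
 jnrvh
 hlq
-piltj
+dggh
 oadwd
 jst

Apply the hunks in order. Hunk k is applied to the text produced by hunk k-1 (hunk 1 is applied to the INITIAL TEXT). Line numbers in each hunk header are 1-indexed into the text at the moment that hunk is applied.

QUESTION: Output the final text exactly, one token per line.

Hunk 1: at line 1 remove [nsp,ilduf] add [jnrvh,xrbg] -> 12 lines: ouaif lhjw jnrvh xrbg flrow vlxkp toyo gudn gwgl jmt wdokt wwd
Hunk 2: at line 4 remove [vlxkp,toyo,gudn] add [neanm,mgf,gkr] -> 12 lines: ouaif lhjw jnrvh xrbg flrow neanm mgf gkr gwgl jmt wdokt wwd
Hunk 3: at line 6 remove [gkr,gwgl,jmt] add [qdvp] -> 10 lines: ouaif lhjw jnrvh xrbg flrow neanm mgf qdvp wdokt wwd
Hunk 4: at line 4 remove [neanm,mgf,qdvp] add [ibh,lvh] -> 9 lines: ouaif lhjw jnrvh xrbg flrow ibh lvh wdokt wwd
Hunk 5: at line 3 remove [xrbg,flrow] add [hlq,piltj] -> 9 lines: ouaif lhjw jnrvh hlq piltj ibh lvh wdokt wwd
Hunk 6: at line 5 remove [ibh,lvh,wdokt] add [oadwd,jst,zsxct] -> 9 lines: ouaif lhjw jnrvh hlq piltj oadwd jst zsxct wwd
Hunk 7: at line 3 remove [piltj] add [dggh] -> 9 lines: ouaif lhjw jnrvh hlq dggh oadwd jst zsxct wwd

Answer: ouaif
lhjw
jnrvh
hlq
dggh
oadwd
jst
zsxct
wwd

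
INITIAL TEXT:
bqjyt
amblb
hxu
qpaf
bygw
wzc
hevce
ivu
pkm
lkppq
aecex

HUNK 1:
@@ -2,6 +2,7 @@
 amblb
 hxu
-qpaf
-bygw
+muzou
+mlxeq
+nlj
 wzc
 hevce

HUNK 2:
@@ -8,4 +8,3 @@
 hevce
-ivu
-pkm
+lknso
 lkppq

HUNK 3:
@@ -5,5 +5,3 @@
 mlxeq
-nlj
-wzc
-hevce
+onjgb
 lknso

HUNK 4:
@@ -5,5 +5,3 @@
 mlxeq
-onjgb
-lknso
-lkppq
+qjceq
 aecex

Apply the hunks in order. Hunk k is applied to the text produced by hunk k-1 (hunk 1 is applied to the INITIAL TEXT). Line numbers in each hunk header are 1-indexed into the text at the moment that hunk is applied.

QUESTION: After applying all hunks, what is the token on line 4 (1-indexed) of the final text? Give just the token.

Answer: muzou

Derivation:
Hunk 1: at line 2 remove [qpaf,bygw] add [muzou,mlxeq,nlj] -> 12 lines: bqjyt amblb hxu muzou mlxeq nlj wzc hevce ivu pkm lkppq aecex
Hunk 2: at line 8 remove [ivu,pkm] add [lknso] -> 11 lines: bqjyt amblb hxu muzou mlxeq nlj wzc hevce lknso lkppq aecex
Hunk 3: at line 5 remove [nlj,wzc,hevce] add [onjgb] -> 9 lines: bqjyt amblb hxu muzou mlxeq onjgb lknso lkppq aecex
Hunk 4: at line 5 remove [onjgb,lknso,lkppq] add [qjceq] -> 7 lines: bqjyt amblb hxu muzou mlxeq qjceq aecex
Final line 4: muzou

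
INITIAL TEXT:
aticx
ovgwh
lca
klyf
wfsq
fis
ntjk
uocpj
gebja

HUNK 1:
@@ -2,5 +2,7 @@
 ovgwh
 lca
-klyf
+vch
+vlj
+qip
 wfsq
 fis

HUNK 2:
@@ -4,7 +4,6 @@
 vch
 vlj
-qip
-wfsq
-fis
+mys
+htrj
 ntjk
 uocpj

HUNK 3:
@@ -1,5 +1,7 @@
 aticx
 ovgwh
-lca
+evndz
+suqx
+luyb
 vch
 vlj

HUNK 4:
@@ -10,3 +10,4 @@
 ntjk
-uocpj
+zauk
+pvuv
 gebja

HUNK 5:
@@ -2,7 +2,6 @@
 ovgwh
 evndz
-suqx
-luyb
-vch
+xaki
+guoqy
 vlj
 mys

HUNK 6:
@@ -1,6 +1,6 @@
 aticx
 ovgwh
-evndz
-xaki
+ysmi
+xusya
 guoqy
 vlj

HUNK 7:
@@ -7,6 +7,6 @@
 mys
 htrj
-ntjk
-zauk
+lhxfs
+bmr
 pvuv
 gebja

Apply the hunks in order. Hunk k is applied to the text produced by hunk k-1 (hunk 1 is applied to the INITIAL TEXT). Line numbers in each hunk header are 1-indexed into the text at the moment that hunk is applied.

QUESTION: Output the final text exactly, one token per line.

Answer: aticx
ovgwh
ysmi
xusya
guoqy
vlj
mys
htrj
lhxfs
bmr
pvuv
gebja

Derivation:
Hunk 1: at line 2 remove [klyf] add [vch,vlj,qip] -> 11 lines: aticx ovgwh lca vch vlj qip wfsq fis ntjk uocpj gebja
Hunk 2: at line 4 remove [qip,wfsq,fis] add [mys,htrj] -> 10 lines: aticx ovgwh lca vch vlj mys htrj ntjk uocpj gebja
Hunk 3: at line 1 remove [lca] add [evndz,suqx,luyb] -> 12 lines: aticx ovgwh evndz suqx luyb vch vlj mys htrj ntjk uocpj gebja
Hunk 4: at line 10 remove [uocpj] add [zauk,pvuv] -> 13 lines: aticx ovgwh evndz suqx luyb vch vlj mys htrj ntjk zauk pvuv gebja
Hunk 5: at line 2 remove [suqx,luyb,vch] add [xaki,guoqy] -> 12 lines: aticx ovgwh evndz xaki guoqy vlj mys htrj ntjk zauk pvuv gebja
Hunk 6: at line 1 remove [evndz,xaki] add [ysmi,xusya] -> 12 lines: aticx ovgwh ysmi xusya guoqy vlj mys htrj ntjk zauk pvuv gebja
Hunk 7: at line 7 remove [ntjk,zauk] add [lhxfs,bmr] -> 12 lines: aticx ovgwh ysmi xusya guoqy vlj mys htrj lhxfs bmr pvuv gebja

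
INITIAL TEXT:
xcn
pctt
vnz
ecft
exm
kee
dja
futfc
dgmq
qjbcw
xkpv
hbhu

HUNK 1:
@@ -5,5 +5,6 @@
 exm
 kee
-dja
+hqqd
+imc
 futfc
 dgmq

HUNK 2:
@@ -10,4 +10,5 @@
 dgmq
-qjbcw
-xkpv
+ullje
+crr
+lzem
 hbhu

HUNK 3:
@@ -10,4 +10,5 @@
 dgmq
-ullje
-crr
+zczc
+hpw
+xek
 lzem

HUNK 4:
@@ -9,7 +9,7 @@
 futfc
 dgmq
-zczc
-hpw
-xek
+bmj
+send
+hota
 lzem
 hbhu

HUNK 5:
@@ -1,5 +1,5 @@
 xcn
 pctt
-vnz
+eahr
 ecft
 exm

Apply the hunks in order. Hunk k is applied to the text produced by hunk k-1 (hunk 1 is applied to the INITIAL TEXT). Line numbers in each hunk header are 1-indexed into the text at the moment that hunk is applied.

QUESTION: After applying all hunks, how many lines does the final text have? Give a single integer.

Answer: 15

Derivation:
Hunk 1: at line 5 remove [dja] add [hqqd,imc] -> 13 lines: xcn pctt vnz ecft exm kee hqqd imc futfc dgmq qjbcw xkpv hbhu
Hunk 2: at line 10 remove [qjbcw,xkpv] add [ullje,crr,lzem] -> 14 lines: xcn pctt vnz ecft exm kee hqqd imc futfc dgmq ullje crr lzem hbhu
Hunk 3: at line 10 remove [ullje,crr] add [zczc,hpw,xek] -> 15 lines: xcn pctt vnz ecft exm kee hqqd imc futfc dgmq zczc hpw xek lzem hbhu
Hunk 4: at line 9 remove [zczc,hpw,xek] add [bmj,send,hota] -> 15 lines: xcn pctt vnz ecft exm kee hqqd imc futfc dgmq bmj send hota lzem hbhu
Hunk 5: at line 1 remove [vnz] add [eahr] -> 15 lines: xcn pctt eahr ecft exm kee hqqd imc futfc dgmq bmj send hota lzem hbhu
Final line count: 15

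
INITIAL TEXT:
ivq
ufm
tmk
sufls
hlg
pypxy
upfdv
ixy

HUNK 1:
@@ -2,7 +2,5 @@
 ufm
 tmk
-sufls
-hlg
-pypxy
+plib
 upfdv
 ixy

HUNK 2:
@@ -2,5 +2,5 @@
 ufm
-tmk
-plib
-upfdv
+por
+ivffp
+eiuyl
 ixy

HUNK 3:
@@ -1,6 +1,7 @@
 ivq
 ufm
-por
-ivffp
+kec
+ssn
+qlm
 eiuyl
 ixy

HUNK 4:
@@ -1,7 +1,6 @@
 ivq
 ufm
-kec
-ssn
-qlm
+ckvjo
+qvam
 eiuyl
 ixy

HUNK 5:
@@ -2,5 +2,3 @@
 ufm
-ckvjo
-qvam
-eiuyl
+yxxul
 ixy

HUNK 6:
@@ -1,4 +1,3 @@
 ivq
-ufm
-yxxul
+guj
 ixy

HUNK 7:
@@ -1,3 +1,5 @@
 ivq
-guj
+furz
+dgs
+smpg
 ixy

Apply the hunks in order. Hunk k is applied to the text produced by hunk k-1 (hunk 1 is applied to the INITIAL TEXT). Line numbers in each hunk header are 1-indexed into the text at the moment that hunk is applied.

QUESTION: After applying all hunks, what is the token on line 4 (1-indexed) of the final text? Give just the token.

Hunk 1: at line 2 remove [sufls,hlg,pypxy] add [plib] -> 6 lines: ivq ufm tmk plib upfdv ixy
Hunk 2: at line 2 remove [tmk,plib,upfdv] add [por,ivffp,eiuyl] -> 6 lines: ivq ufm por ivffp eiuyl ixy
Hunk 3: at line 1 remove [por,ivffp] add [kec,ssn,qlm] -> 7 lines: ivq ufm kec ssn qlm eiuyl ixy
Hunk 4: at line 1 remove [kec,ssn,qlm] add [ckvjo,qvam] -> 6 lines: ivq ufm ckvjo qvam eiuyl ixy
Hunk 5: at line 2 remove [ckvjo,qvam,eiuyl] add [yxxul] -> 4 lines: ivq ufm yxxul ixy
Hunk 6: at line 1 remove [ufm,yxxul] add [guj] -> 3 lines: ivq guj ixy
Hunk 7: at line 1 remove [guj] add [furz,dgs,smpg] -> 5 lines: ivq furz dgs smpg ixy
Final line 4: smpg

Answer: smpg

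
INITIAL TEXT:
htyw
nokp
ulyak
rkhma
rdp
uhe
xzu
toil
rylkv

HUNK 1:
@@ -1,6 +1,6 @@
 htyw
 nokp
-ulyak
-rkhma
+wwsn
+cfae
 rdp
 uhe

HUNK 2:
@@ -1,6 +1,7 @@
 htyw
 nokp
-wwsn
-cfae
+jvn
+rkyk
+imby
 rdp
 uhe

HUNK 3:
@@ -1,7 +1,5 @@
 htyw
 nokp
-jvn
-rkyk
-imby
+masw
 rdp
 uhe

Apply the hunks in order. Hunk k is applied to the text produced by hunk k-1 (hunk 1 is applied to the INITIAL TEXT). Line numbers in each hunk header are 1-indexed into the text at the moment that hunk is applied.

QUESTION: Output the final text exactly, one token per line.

Hunk 1: at line 1 remove [ulyak,rkhma] add [wwsn,cfae] -> 9 lines: htyw nokp wwsn cfae rdp uhe xzu toil rylkv
Hunk 2: at line 1 remove [wwsn,cfae] add [jvn,rkyk,imby] -> 10 lines: htyw nokp jvn rkyk imby rdp uhe xzu toil rylkv
Hunk 3: at line 1 remove [jvn,rkyk,imby] add [masw] -> 8 lines: htyw nokp masw rdp uhe xzu toil rylkv

Answer: htyw
nokp
masw
rdp
uhe
xzu
toil
rylkv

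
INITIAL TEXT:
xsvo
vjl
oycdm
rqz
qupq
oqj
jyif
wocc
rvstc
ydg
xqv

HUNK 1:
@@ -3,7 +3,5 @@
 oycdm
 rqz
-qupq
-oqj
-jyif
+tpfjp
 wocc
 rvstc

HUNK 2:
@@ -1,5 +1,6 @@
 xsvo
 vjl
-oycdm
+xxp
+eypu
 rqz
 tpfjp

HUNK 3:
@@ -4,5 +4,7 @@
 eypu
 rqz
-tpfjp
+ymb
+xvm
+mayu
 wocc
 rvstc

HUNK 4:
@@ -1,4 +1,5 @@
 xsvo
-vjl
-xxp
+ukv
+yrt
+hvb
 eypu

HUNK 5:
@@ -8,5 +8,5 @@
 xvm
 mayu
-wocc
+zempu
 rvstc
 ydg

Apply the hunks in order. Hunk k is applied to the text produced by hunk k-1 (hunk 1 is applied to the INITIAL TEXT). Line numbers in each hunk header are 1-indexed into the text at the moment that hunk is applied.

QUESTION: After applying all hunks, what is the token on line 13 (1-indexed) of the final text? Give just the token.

Hunk 1: at line 3 remove [qupq,oqj,jyif] add [tpfjp] -> 9 lines: xsvo vjl oycdm rqz tpfjp wocc rvstc ydg xqv
Hunk 2: at line 1 remove [oycdm] add [xxp,eypu] -> 10 lines: xsvo vjl xxp eypu rqz tpfjp wocc rvstc ydg xqv
Hunk 3: at line 4 remove [tpfjp] add [ymb,xvm,mayu] -> 12 lines: xsvo vjl xxp eypu rqz ymb xvm mayu wocc rvstc ydg xqv
Hunk 4: at line 1 remove [vjl,xxp] add [ukv,yrt,hvb] -> 13 lines: xsvo ukv yrt hvb eypu rqz ymb xvm mayu wocc rvstc ydg xqv
Hunk 5: at line 8 remove [wocc] add [zempu] -> 13 lines: xsvo ukv yrt hvb eypu rqz ymb xvm mayu zempu rvstc ydg xqv
Final line 13: xqv

Answer: xqv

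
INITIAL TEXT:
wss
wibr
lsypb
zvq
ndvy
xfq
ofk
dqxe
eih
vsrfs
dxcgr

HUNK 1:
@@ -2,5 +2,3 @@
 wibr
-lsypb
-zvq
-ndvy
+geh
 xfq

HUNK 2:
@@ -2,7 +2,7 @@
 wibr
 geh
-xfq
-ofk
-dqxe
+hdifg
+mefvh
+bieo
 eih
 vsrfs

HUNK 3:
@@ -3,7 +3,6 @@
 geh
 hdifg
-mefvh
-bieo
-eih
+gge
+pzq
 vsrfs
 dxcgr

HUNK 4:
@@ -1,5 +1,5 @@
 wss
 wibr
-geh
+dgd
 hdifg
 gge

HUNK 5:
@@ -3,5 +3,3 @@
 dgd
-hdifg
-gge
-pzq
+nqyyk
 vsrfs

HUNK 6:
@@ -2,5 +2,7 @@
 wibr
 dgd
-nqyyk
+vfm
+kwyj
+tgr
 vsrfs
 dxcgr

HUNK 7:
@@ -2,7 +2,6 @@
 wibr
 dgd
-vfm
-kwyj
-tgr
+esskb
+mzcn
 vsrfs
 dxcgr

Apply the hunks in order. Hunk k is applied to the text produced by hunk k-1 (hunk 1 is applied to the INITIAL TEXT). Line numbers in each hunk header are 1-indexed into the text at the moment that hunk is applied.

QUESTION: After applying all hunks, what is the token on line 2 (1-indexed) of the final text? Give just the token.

Hunk 1: at line 2 remove [lsypb,zvq,ndvy] add [geh] -> 9 lines: wss wibr geh xfq ofk dqxe eih vsrfs dxcgr
Hunk 2: at line 2 remove [xfq,ofk,dqxe] add [hdifg,mefvh,bieo] -> 9 lines: wss wibr geh hdifg mefvh bieo eih vsrfs dxcgr
Hunk 3: at line 3 remove [mefvh,bieo,eih] add [gge,pzq] -> 8 lines: wss wibr geh hdifg gge pzq vsrfs dxcgr
Hunk 4: at line 1 remove [geh] add [dgd] -> 8 lines: wss wibr dgd hdifg gge pzq vsrfs dxcgr
Hunk 5: at line 3 remove [hdifg,gge,pzq] add [nqyyk] -> 6 lines: wss wibr dgd nqyyk vsrfs dxcgr
Hunk 6: at line 2 remove [nqyyk] add [vfm,kwyj,tgr] -> 8 lines: wss wibr dgd vfm kwyj tgr vsrfs dxcgr
Hunk 7: at line 2 remove [vfm,kwyj,tgr] add [esskb,mzcn] -> 7 lines: wss wibr dgd esskb mzcn vsrfs dxcgr
Final line 2: wibr

Answer: wibr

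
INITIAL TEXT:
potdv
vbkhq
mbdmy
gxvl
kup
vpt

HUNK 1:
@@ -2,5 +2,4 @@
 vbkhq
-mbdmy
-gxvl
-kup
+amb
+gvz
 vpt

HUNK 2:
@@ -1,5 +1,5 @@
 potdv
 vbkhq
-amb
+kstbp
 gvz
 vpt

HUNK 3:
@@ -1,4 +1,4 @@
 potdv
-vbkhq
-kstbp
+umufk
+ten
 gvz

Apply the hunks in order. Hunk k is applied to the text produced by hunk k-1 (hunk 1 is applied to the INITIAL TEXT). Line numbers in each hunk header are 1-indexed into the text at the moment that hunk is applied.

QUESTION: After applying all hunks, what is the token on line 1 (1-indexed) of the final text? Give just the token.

Hunk 1: at line 2 remove [mbdmy,gxvl,kup] add [amb,gvz] -> 5 lines: potdv vbkhq amb gvz vpt
Hunk 2: at line 1 remove [amb] add [kstbp] -> 5 lines: potdv vbkhq kstbp gvz vpt
Hunk 3: at line 1 remove [vbkhq,kstbp] add [umufk,ten] -> 5 lines: potdv umufk ten gvz vpt
Final line 1: potdv

Answer: potdv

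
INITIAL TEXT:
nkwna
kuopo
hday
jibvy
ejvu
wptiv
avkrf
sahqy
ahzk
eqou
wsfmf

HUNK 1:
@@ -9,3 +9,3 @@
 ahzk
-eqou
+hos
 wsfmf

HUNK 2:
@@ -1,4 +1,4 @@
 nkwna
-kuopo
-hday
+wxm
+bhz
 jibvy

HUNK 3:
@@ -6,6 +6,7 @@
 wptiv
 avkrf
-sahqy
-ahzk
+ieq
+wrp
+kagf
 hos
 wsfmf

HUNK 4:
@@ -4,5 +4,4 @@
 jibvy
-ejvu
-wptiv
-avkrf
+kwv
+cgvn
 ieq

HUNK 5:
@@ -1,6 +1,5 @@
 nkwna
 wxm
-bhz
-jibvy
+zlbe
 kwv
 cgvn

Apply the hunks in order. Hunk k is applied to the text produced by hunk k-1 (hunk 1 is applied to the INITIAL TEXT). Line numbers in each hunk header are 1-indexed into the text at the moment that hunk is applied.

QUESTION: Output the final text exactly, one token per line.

Hunk 1: at line 9 remove [eqou] add [hos] -> 11 lines: nkwna kuopo hday jibvy ejvu wptiv avkrf sahqy ahzk hos wsfmf
Hunk 2: at line 1 remove [kuopo,hday] add [wxm,bhz] -> 11 lines: nkwna wxm bhz jibvy ejvu wptiv avkrf sahqy ahzk hos wsfmf
Hunk 3: at line 6 remove [sahqy,ahzk] add [ieq,wrp,kagf] -> 12 lines: nkwna wxm bhz jibvy ejvu wptiv avkrf ieq wrp kagf hos wsfmf
Hunk 4: at line 4 remove [ejvu,wptiv,avkrf] add [kwv,cgvn] -> 11 lines: nkwna wxm bhz jibvy kwv cgvn ieq wrp kagf hos wsfmf
Hunk 5: at line 1 remove [bhz,jibvy] add [zlbe] -> 10 lines: nkwna wxm zlbe kwv cgvn ieq wrp kagf hos wsfmf

Answer: nkwna
wxm
zlbe
kwv
cgvn
ieq
wrp
kagf
hos
wsfmf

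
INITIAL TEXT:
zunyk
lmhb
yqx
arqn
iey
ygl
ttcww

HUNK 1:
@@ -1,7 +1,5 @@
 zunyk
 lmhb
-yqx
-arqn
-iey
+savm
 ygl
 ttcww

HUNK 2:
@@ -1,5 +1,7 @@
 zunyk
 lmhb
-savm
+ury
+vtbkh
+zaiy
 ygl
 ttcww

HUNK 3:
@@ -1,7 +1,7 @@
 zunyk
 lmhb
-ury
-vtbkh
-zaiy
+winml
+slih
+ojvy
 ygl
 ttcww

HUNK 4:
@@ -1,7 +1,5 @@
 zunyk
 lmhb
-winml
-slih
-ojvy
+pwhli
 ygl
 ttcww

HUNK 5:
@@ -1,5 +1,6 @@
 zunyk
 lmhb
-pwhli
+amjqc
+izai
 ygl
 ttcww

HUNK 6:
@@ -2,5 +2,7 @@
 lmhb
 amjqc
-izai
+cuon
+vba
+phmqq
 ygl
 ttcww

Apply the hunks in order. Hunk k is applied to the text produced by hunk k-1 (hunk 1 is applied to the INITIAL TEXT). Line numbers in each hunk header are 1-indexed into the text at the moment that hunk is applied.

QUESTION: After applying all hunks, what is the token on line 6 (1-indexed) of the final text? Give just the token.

Answer: phmqq

Derivation:
Hunk 1: at line 1 remove [yqx,arqn,iey] add [savm] -> 5 lines: zunyk lmhb savm ygl ttcww
Hunk 2: at line 1 remove [savm] add [ury,vtbkh,zaiy] -> 7 lines: zunyk lmhb ury vtbkh zaiy ygl ttcww
Hunk 3: at line 1 remove [ury,vtbkh,zaiy] add [winml,slih,ojvy] -> 7 lines: zunyk lmhb winml slih ojvy ygl ttcww
Hunk 4: at line 1 remove [winml,slih,ojvy] add [pwhli] -> 5 lines: zunyk lmhb pwhli ygl ttcww
Hunk 5: at line 1 remove [pwhli] add [amjqc,izai] -> 6 lines: zunyk lmhb amjqc izai ygl ttcww
Hunk 6: at line 2 remove [izai] add [cuon,vba,phmqq] -> 8 lines: zunyk lmhb amjqc cuon vba phmqq ygl ttcww
Final line 6: phmqq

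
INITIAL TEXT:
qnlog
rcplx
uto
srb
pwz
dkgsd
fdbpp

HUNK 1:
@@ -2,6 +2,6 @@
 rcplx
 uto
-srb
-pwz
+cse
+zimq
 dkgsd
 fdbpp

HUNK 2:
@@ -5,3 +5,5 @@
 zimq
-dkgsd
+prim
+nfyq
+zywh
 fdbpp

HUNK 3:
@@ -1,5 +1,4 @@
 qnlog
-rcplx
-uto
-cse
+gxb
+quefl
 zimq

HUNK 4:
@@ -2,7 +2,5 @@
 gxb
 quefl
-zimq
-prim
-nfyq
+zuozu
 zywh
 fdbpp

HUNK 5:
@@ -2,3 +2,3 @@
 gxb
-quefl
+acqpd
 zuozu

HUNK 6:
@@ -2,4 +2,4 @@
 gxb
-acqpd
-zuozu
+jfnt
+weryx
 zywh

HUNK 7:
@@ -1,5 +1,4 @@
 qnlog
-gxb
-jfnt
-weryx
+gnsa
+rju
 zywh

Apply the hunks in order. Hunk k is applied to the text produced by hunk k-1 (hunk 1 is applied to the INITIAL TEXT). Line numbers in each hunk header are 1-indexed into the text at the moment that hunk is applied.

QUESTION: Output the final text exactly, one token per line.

Answer: qnlog
gnsa
rju
zywh
fdbpp

Derivation:
Hunk 1: at line 2 remove [srb,pwz] add [cse,zimq] -> 7 lines: qnlog rcplx uto cse zimq dkgsd fdbpp
Hunk 2: at line 5 remove [dkgsd] add [prim,nfyq,zywh] -> 9 lines: qnlog rcplx uto cse zimq prim nfyq zywh fdbpp
Hunk 3: at line 1 remove [rcplx,uto,cse] add [gxb,quefl] -> 8 lines: qnlog gxb quefl zimq prim nfyq zywh fdbpp
Hunk 4: at line 2 remove [zimq,prim,nfyq] add [zuozu] -> 6 lines: qnlog gxb quefl zuozu zywh fdbpp
Hunk 5: at line 2 remove [quefl] add [acqpd] -> 6 lines: qnlog gxb acqpd zuozu zywh fdbpp
Hunk 6: at line 2 remove [acqpd,zuozu] add [jfnt,weryx] -> 6 lines: qnlog gxb jfnt weryx zywh fdbpp
Hunk 7: at line 1 remove [gxb,jfnt,weryx] add [gnsa,rju] -> 5 lines: qnlog gnsa rju zywh fdbpp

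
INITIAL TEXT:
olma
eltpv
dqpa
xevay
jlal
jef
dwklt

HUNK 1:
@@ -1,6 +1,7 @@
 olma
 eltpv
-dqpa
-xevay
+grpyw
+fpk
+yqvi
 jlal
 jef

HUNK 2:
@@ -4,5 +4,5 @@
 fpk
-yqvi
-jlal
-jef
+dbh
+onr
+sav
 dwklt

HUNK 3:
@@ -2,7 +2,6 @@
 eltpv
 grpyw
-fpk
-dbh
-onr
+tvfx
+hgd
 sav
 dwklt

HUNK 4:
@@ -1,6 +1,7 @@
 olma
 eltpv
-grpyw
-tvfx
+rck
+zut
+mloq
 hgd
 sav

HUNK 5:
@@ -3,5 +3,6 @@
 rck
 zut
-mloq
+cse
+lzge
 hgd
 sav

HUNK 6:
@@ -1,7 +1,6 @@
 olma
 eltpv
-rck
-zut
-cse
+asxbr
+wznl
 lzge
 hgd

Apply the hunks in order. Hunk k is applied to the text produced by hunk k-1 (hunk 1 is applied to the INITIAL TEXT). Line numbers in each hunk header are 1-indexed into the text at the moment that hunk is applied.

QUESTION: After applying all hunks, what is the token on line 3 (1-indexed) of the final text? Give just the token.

Answer: asxbr

Derivation:
Hunk 1: at line 1 remove [dqpa,xevay] add [grpyw,fpk,yqvi] -> 8 lines: olma eltpv grpyw fpk yqvi jlal jef dwklt
Hunk 2: at line 4 remove [yqvi,jlal,jef] add [dbh,onr,sav] -> 8 lines: olma eltpv grpyw fpk dbh onr sav dwklt
Hunk 3: at line 2 remove [fpk,dbh,onr] add [tvfx,hgd] -> 7 lines: olma eltpv grpyw tvfx hgd sav dwklt
Hunk 4: at line 1 remove [grpyw,tvfx] add [rck,zut,mloq] -> 8 lines: olma eltpv rck zut mloq hgd sav dwklt
Hunk 5: at line 3 remove [mloq] add [cse,lzge] -> 9 lines: olma eltpv rck zut cse lzge hgd sav dwklt
Hunk 6: at line 1 remove [rck,zut,cse] add [asxbr,wznl] -> 8 lines: olma eltpv asxbr wznl lzge hgd sav dwklt
Final line 3: asxbr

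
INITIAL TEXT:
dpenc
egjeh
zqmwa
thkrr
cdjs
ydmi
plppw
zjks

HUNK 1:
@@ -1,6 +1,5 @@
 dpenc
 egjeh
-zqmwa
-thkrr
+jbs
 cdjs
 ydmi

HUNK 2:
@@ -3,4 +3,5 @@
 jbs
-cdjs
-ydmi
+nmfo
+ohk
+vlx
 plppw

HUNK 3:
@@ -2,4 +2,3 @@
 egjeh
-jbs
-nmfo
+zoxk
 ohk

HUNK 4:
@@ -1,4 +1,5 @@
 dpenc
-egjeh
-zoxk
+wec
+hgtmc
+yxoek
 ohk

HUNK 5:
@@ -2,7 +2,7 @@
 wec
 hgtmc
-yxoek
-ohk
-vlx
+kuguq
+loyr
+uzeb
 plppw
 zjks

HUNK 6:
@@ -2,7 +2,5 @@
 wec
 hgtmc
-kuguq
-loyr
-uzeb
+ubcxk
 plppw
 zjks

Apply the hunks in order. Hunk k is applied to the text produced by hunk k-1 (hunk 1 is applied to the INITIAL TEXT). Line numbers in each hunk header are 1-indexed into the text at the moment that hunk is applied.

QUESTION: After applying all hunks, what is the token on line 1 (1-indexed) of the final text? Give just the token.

Hunk 1: at line 1 remove [zqmwa,thkrr] add [jbs] -> 7 lines: dpenc egjeh jbs cdjs ydmi plppw zjks
Hunk 2: at line 3 remove [cdjs,ydmi] add [nmfo,ohk,vlx] -> 8 lines: dpenc egjeh jbs nmfo ohk vlx plppw zjks
Hunk 3: at line 2 remove [jbs,nmfo] add [zoxk] -> 7 lines: dpenc egjeh zoxk ohk vlx plppw zjks
Hunk 4: at line 1 remove [egjeh,zoxk] add [wec,hgtmc,yxoek] -> 8 lines: dpenc wec hgtmc yxoek ohk vlx plppw zjks
Hunk 5: at line 2 remove [yxoek,ohk,vlx] add [kuguq,loyr,uzeb] -> 8 lines: dpenc wec hgtmc kuguq loyr uzeb plppw zjks
Hunk 6: at line 2 remove [kuguq,loyr,uzeb] add [ubcxk] -> 6 lines: dpenc wec hgtmc ubcxk plppw zjks
Final line 1: dpenc

Answer: dpenc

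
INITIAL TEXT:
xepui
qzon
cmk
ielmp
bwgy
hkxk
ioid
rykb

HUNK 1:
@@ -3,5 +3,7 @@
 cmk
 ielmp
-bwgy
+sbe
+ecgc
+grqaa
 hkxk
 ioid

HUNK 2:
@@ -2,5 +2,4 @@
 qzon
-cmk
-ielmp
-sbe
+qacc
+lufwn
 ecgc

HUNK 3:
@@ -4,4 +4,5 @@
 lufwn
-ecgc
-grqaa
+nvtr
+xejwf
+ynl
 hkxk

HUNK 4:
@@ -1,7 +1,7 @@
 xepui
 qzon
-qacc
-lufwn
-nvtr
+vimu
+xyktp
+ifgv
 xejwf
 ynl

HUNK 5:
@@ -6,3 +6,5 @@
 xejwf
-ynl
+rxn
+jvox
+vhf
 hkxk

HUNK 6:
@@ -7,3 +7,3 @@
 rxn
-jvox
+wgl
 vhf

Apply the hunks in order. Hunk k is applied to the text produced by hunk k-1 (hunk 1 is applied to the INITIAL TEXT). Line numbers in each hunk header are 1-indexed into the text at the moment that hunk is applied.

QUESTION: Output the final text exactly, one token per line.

Answer: xepui
qzon
vimu
xyktp
ifgv
xejwf
rxn
wgl
vhf
hkxk
ioid
rykb

Derivation:
Hunk 1: at line 3 remove [bwgy] add [sbe,ecgc,grqaa] -> 10 lines: xepui qzon cmk ielmp sbe ecgc grqaa hkxk ioid rykb
Hunk 2: at line 2 remove [cmk,ielmp,sbe] add [qacc,lufwn] -> 9 lines: xepui qzon qacc lufwn ecgc grqaa hkxk ioid rykb
Hunk 3: at line 4 remove [ecgc,grqaa] add [nvtr,xejwf,ynl] -> 10 lines: xepui qzon qacc lufwn nvtr xejwf ynl hkxk ioid rykb
Hunk 4: at line 1 remove [qacc,lufwn,nvtr] add [vimu,xyktp,ifgv] -> 10 lines: xepui qzon vimu xyktp ifgv xejwf ynl hkxk ioid rykb
Hunk 5: at line 6 remove [ynl] add [rxn,jvox,vhf] -> 12 lines: xepui qzon vimu xyktp ifgv xejwf rxn jvox vhf hkxk ioid rykb
Hunk 6: at line 7 remove [jvox] add [wgl] -> 12 lines: xepui qzon vimu xyktp ifgv xejwf rxn wgl vhf hkxk ioid rykb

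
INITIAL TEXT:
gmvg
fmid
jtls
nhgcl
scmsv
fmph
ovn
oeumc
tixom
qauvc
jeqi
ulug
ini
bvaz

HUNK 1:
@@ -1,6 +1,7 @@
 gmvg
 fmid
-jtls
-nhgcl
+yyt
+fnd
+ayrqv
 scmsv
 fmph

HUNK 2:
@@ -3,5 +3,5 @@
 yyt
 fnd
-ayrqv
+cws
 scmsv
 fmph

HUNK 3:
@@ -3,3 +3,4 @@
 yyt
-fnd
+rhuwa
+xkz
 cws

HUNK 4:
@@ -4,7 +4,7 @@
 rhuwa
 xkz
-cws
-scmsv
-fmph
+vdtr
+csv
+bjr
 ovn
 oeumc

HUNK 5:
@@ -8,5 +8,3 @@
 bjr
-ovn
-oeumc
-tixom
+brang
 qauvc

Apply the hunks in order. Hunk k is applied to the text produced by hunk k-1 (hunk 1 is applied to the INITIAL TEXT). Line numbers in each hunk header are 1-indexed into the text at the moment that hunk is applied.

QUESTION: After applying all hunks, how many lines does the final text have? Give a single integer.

Answer: 14

Derivation:
Hunk 1: at line 1 remove [jtls,nhgcl] add [yyt,fnd,ayrqv] -> 15 lines: gmvg fmid yyt fnd ayrqv scmsv fmph ovn oeumc tixom qauvc jeqi ulug ini bvaz
Hunk 2: at line 3 remove [ayrqv] add [cws] -> 15 lines: gmvg fmid yyt fnd cws scmsv fmph ovn oeumc tixom qauvc jeqi ulug ini bvaz
Hunk 3: at line 3 remove [fnd] add [rhuwa,xkz] -> 16 lines: gmvg fmid yyt rhuwa xkz cws scmsv fmph ovn oeumc tixom qauvc jeqi ulug ini bvaz
Hunk 4: at line 4 remove [cws,scmsv,fmph] add [vdtr,csv,bjr] -> 16 lines: gmvg fmid yyt rhuwa xkz vdtr csv bjr ovn oeumc tixom qauvc jeqi ulug ini bvaz
Hunk 5: at line 8 remove [ovn,oeumc,tixom] add [brang] -> 14 lines: gmvg fmid yyt rhuwa xkz vdtr csv bjr brang qauvc jeqi ulug ini bvaz
Final line count: 14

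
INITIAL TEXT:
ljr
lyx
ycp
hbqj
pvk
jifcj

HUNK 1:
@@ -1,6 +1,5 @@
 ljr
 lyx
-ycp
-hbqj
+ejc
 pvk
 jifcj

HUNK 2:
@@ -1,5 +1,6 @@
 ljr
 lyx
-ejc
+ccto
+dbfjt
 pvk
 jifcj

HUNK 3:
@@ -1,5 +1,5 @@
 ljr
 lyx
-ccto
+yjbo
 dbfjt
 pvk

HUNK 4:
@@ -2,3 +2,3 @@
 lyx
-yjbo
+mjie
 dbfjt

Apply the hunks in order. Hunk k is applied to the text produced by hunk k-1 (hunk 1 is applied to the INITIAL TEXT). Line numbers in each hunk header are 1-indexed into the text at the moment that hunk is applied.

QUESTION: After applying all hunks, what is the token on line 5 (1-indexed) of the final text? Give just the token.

Answer: pvk

Derivation:
Hunk 1: at line 1 remove [ycp,hbqj] add [ejc] -> 5 lines: ljr lyx ejc pvk jifcj
Hunk 2: at line 1 remove [ejc] add [ccto,dbfjt] -> 6 lines: ljr lyx ccto dbfjt pvk jifcj
Hunk 3: at line 1 remove [ccto] add [yjbo] -> 6 lines: ljr lyx yjbo dbfjt pvk jifcj
Hunk 4: at line 2 remove [yjbo] add [mjie] -> 6 lines: ljr lyx mjie dbfjt pvk jifcj
Final line 5: pvk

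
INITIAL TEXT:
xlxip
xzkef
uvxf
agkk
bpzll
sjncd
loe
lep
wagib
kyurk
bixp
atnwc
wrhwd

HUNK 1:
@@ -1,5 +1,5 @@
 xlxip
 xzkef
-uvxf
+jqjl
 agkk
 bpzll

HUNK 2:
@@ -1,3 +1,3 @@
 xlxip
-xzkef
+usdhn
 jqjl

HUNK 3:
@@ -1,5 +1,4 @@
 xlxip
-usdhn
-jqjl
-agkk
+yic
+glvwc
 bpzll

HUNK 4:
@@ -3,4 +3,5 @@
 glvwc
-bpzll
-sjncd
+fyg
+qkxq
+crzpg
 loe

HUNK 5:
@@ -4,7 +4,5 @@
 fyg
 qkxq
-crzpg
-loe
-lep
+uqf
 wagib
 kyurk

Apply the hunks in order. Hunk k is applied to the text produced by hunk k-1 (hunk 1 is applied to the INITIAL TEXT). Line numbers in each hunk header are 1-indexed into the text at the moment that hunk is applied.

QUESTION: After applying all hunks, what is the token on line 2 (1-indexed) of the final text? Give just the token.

Hunk 1: at line 1 remove [uvxf] add [jqjl] -> 13 lines: xlxip xzkef jqjl agkk bpzll sjncd loe lep wagib kyurk bixp atnwc wrhwd
Hunk 2: at line 1 remove [xzkef] add [usdhn] -> 13 lines: xlxip usdhn jqjl agkk bpzll sjncd loe lep wagib kyurk bixp atnwc wrhwd
Hunk 3: at line 1 remove [usdhn,jqjl,agkk] add [yic,glvwc] -> 12 lines: xlxip yic glvwc bpzll sjncd loe lep wagib kyurk bixp atnwc wrhwd
Hunk 4: at line 3 remove [bpzll,sjncd] add [fyg,qkxq,crzpg] -> 13 lines: xlxip yic glvwc fyg qkxq crzpg loe lep wagib kyurk bixp atnwc wrhwd
Hunk 5: at line 4 remove [crzpg,loe,lep] add [uqf] -> 11 lines: xlxip yic glvwc fyg qkxq uqf wagib kyurk bixp atnwc wrhwd
Final line 2: yic

Answer: yic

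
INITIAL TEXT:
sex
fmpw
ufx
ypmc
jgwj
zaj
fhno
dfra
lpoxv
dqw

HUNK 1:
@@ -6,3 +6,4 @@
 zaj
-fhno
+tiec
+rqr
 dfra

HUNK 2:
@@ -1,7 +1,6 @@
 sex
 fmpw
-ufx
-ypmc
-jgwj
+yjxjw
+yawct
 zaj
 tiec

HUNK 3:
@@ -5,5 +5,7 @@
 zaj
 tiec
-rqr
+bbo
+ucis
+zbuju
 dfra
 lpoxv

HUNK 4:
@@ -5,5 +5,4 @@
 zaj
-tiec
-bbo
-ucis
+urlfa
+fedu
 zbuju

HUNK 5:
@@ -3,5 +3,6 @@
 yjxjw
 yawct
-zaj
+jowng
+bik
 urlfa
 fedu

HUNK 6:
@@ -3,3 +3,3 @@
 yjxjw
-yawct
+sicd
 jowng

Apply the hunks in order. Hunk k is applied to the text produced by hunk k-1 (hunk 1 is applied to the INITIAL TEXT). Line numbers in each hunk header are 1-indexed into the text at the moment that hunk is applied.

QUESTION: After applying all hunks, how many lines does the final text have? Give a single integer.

Hunk 1: at line 6 remove [fhno] add [tiec,rqr] -> 11 lines: sex fmpw ufx ypmc jgwj zaj tiec rqr dfra lpoxv dqw
Hunk 2: at line 1 remove [ufx,ypmc,jgwj] add [yjxjw,yawct] -> 10 lines: sex fmpw yjxjw yawct zaj tiec rqr dfra lpoxv dqw
Hunk 3: at line 5 remove [rqr] add [bbo,ucis,zbuju] -> 12 lines: sex fmpw yjxjw yawct zaj tiec bbo ucis zbuju dfra lpoxv dqw
Hunk 4: at line 5 remove [tiec,bbo,ucis] add [urlfa,fedu] -> 11 lines: sex fmpw yjxjw yawct zaj urlfa fedu zbuju dfra lpoxv dqw
Hunk 5: at line 3 remove [zaj] add [jowng,bik] -> 12 lines: sex fmpw yjxjw yawct jowng bik urlfa fedu zbuju dfra lpoxv dqw
Hunk 6: at line 3 remove [yawct] add [sicd] -> 12 lines: sex fmpw yjxjw sicd jowng bik urlfa fedu zbuju dfra lpoxv dqw
Final line count: 12

Answer: 12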